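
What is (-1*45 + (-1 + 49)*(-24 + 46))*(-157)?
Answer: -158727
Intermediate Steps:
(-1*45 + (-1 + 49)*(-24 + 46))*(-157) = (-45 + 48*22)*(-157) = (-45 + 1056)*(-157) = 1011*(-157) = -158727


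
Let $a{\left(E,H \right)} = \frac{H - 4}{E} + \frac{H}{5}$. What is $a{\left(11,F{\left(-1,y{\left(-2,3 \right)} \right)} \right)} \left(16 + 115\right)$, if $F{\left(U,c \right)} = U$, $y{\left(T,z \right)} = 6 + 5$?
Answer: $- \frac{4716}{55} \approx -85.745$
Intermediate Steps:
$y{\left(T,z \right)} = 11$
$a{\left(E,H \right)} = \frac{H}{5} + \frac{-4 + H}{E}$ ($a{\left(E,H \right)} = \frac{H - 4}{E} + H \frac{1}{5} = \frac{-4 + H}{E} + \frac{H}{5} = \frac{H}{5} + \frac{-4 + H}{E}$)
$a{\left(11,F{\left(-1,y{\left(-2,3 \right)} \right)} \right)} \left(16 + 115\right) = \frac{-4 - 1 + \frac{1}{5} \cdot 11 \left(-1\right)}{11} \left(16 + 115\right) = \frac{-4 - 1 - \frac{11}{5}}{11} \cdot 131 = \frac{1}{11} \left(- \frac{36}{5}\right) 131 = \left(- \frac{36}{55}\right) 131 = - \frac{4716}{55}$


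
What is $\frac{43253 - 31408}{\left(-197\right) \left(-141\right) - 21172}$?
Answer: $\frac{2369}{1321} \approx 1.7933$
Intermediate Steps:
$\frac{43253 - 31408}{\left(-197\right) \left(-141\right) - 21172} = \frac{11845}{27777 - 21172} = \frac{11845}{6605} = 11845 \cdot \frac{1}{6605} = \frac{2369}{1321}$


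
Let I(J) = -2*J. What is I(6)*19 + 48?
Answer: -180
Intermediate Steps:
I(6)*19 + 48 = -2*6*19 + 48 = -12*19 + 48 = -228 + 48 = -180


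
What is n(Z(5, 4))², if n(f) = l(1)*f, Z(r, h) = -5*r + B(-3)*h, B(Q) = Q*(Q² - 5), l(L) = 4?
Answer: 85264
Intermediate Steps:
B(Q) = Q*(-5 + Q²)
Z(r, h) = -12*h - 5*r (Z(r, h) = -5*r + (-3*(-5 + (-3)²))*h = -5*r + (-3*(-5 + 9))*h = -5*r + (-3*4)*h = -5*r - 12*h = -12*h - 5*r)
n(f) = 4*f
n(Z(5, 4))² = (4*(-12*4 - 5*5))² = (4*(-48 - 25))² = (4*(-73))² = (-292)² = 85264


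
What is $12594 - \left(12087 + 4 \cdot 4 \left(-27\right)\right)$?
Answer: $939$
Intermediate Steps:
$12594 - \left(12087 + 4 \cdot 4 \left(-27\right)\right) = 12594 - \left(12087 + 16 \left(-27\right)\right) = 12594 - \left(12087 - 432\right) = 12594 - 11655 = 939$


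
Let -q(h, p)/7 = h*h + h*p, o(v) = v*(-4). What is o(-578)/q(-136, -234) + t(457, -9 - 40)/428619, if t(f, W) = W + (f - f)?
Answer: -7413433/1110123210 ≈ -0.0066780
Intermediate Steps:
o(v) = -4*v
t(f, W) = W (t(f, W) = W + 0 = W)
q(h, p) = -7*h² - 7*h*p (q(h, p) = -7*(h*h + h*p) = -7*(h² + h*p) = -7*h² - 7*h*p)
o(-578)/q(-136, -234) + t(457, -9 - 40)/428619 = (-4*(-578))/((-7*(-136)*(-136 - 234))) + (-9 - 40)/428619 = 2312/((-7*(-136)*(-370))) - 49*1/428619 = 2312/(-352240) - 49/428619 = 2312*(-1/352240) - 49/428619 = -17/2590 - 49/428619 = -7413433/1110123210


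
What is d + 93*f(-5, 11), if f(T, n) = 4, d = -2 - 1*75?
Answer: 295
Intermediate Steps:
d = -77 (d = -2 - 75 = -77)
d + 93*f(-5, 11) = -77 + 93*4 = -77 + 372 = 295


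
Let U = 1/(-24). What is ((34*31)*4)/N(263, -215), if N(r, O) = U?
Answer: -101184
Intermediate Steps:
U = -1/24 ≈ -0.041667
N(r, O) = -1/24
((34*31)*4)/N(263, -215) = ((34*31)*4)/(-1/24) = (1054*4)*(-24) = 4216*(-24) = -101184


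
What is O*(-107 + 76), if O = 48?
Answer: -1488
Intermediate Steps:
O*(-107 + 76) = 48*(-107 + 76) = 48*(-31) = -1488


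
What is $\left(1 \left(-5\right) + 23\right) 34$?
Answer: $612$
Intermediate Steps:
$\left(1 \left(-5\right) + 23\right) 34 = \left(-5 + 23\right) 34 = 18 \cdot 34 = 612$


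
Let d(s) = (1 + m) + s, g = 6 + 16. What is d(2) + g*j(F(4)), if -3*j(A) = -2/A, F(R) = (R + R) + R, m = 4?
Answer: 74/9 ≈ 8.2222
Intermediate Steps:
g = 22
F(R) = 3*R (F(R) = 2*R + R = 3*R)
d(s) = 5 + s (d(s) = (1 + 4) + s = 5 + s)
j(A) = 2/(3*A) (j(A) = -(-2)/(3*A) = 2/(3*A))
d(2) + g*j(F(4)) = (5 + 2) + 22*(2/(3*((3*4)))) = 7 + 22*((⅔)/12) = 7 + 22*((⅔)*(1/12)) = 7 + 22*(1/18) = 7 + 11/9 = 74/9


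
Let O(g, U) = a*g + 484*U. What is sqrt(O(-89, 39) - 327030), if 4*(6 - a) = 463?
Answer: I*sqrt(1193545)/2 ≈ 546.25*I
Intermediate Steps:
a = -439/4 (a = 6 - 1/4*463 = 6 - 463/4 = -439/4 ≈ -109.75)
O(g, U) = 484*U - 439*g/4 (O(g, U) = -439*g/4 + 484*U = 484*U - 439*g/4)
sqrt(O(-89, 39) - 327030) = sqrt((484*39 - 439/4*(-89)) - 327030) = sqrt((18876 + 39071/4) - 327030) = sqrt(114575/4 - 327030) = sqrt(-1193545/4) = I*sqrt(1193545)/2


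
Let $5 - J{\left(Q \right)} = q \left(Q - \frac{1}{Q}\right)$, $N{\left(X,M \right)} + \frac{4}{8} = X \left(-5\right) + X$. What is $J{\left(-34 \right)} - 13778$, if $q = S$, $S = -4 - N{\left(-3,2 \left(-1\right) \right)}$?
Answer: $- \frac{972369}{68} \approx -14300.0$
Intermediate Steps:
$N{\left(X,M \right)} = - \frac{1}{2} - 4 X$ ($N{\left(X,M \right)} = - \frac{1}{2} + \left(X \left(-5\right) + X\right) = - \frac{1}{2} + \left(- 5 X + X\right) = - \frac{1}{2} - 4 X$)
$S = - \frac{31}{2}$ ($S = -4 - \left(- \frac{1}{2} - -12\right) = -4 - \left(- \frac{1}{2} + 12\right) = -4 - \frac{23}{2} = - \frac{31}{2} \approx -15.5$)
$q = - \frac{31}{2} \approx -15.5$
$J{\left(Q \right)} = 5 - \frac{31}{2 Q} + \frac{31 Q}{2}$ ($J{\left(Q \right)} = 5 - - \frac{31 \left(Q - \frac{1}{Q}\right)}{2} = 5 - \left(- \frac{31 Q}{2} + \frac{31}{2 Q}\right) = 5 + \left(- \frac{31}{2 Q} + \frac{31 Q}{2}\right) = 5 - \frac{31}{2 Q} + \frac{31 Q}{2}$)
$J{\left(-34 \right)} - 13778 = \frac{-31 - 34 \left(10 + 31 \left(-34\right)\right)}{2 \left(-34\right)} - 13778 = \frac{1}{2} \left(- \frac{1}{34}\right) \left(-31 - 34 \left(10 - 1054\right)\right) - 13778 = \frac{1}{2} \left(- \frac{1}{34}\right) \left(-31 - -35496\right) - 13778 = \frac{1}{2} \left(- \frac{1}{34}\right) \left(-31 + 35496\right) - 13778 = \frac{1}{2} \left(- \frac{1}{34}\right) 35465 - 13778 = - \frac{35465}{68} - 13778 = - \frac{972369}{68}$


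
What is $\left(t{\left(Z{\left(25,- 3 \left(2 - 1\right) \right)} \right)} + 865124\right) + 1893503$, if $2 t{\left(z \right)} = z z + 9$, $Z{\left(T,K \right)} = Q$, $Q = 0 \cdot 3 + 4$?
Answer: $\frac{5517279}{2} \approx 2.7586 \cdot 10^{6}$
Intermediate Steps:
$Q = 4$ ($Q = 0 + 4 = 4$)
$Z{\left(T,K \right)} = 4$
$t{\left(z \right)} = \frac{9}{2} + \frac{z^{2}}{2}$ ($t{\left(z \right)} = \frac{z z + 9}{2} = \frac{z^{2} + 9}{2} = \frac{9 + z^{2}}{2} = \frac{9}{2} + \frac{z^{2}}{2}$)
$\left(t{\left(Z{\left(25,- 3 \left(2 - 1\right) \right)} \right)} + 865124\right) + 1893503 = \left(\left(\frac{9}{2} + \frac{4^{2}}{2}\right) + 865124\right) + 1893503 = \left(\left(\frac{9}{2} + \frac{1}{2} \cdot 16\right) + 865124\right) + 1893503 = \left(\left(\frac{9}{2} + 8\right) + 865124\right) + 1893503 = \left(\frac{25}{2} + 865124\right) + 1893503 = \frac{1730273}{2} + 1893503 = \frac{5517279}{2}$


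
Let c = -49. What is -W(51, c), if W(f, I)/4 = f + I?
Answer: -8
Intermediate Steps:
W(f, I) = 4*I + 4*f (W(f, I) = 4*(f + I) = 4*(I + f) = 4*I + 4*f)
-W(51, c) = -(4*(-49) + 4*51) = -(-196 + 204) = -1*8 = -8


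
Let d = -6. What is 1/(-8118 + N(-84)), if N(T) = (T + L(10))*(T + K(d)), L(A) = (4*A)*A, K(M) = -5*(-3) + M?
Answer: -1/31818 ≈ -3.1429e-5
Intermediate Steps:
K(M) = 15 + M
L(A) = 4*A**2
N(T) = (9 + T)*(400 + T) (N(T) = (T + 4*10**2)*(T + (15 - 6)) = (T + 4*100)*(T + 9) = (T + 400)*(9 + T) = (400 + T)*(9 + T) = (9 + T)*(400 + T))
1/(-8118 + N(-84)) = 1/(-8118 + (3600 + (-84)**2 + 409*(-84))) = 1/(-8118 + (3600 + 7056 - 34356)) = 1/(-8118 - 23700) = 1/(-31818) = -1/31818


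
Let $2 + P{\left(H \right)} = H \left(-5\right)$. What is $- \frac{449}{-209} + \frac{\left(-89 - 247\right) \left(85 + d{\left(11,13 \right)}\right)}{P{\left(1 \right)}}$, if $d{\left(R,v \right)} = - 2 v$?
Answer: $\frac{592337}{209} \approx 2834.1$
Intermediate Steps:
$P{\left(H \right)} = -2 - 5 H$ ($P{\left(H \right)} = -2 + H \left(-5\right) = -2 - 5 H$)
$- \frac{449}{-209} + \frac{\left(-89 - 247\right) \left(85 + d{\left(11,13 \right)}\right)}{P{\left(1 \right)}} = - \frac{449}{-209} + \frac{\left(-89 - 247\right) \left(85 - 26\right)}{-2 - 5} = \left(-449\right) \left(- \frac{1}{209}\right) + \frac{\left(-336\right) \left(85 - 26\right)}{-2 - 5} = \frac{449}{209} + \frac{\left(-336\right) 59}{-7} = \frac{449}{209} - -2832 = \frac{449}{209} + 2832 = \frac{592337}{209}$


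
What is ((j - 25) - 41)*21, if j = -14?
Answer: -1680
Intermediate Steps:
((j - 25) - 41)*21 = ((-14 - 25) - 41)*21 = (-39 - 41)*21 = -80*21 = -1680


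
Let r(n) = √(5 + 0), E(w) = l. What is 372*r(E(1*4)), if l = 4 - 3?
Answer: 372*√5 ≈ 831.82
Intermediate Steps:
l = 1
E(w) = 1
r(n) = √5
372*r(E(1*4)) = 372*√5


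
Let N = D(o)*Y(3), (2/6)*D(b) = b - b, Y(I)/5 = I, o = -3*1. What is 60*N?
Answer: 0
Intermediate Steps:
o = -3
Y(I) = 5*I
D(b) = 0 (D(b) = 3*(b - b) = 3*0 = 0)
N = 0 (N = 0*(5*3) = 0*15 = 0)
60*N = 60*0 = 0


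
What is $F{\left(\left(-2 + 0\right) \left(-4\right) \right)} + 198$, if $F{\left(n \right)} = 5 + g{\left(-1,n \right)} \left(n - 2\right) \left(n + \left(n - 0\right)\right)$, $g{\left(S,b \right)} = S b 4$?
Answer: $-2869$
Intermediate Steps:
$g{\left(S,b \right)} = 4 S b$
$F{\left(n \right)} = 5 - 8 n^{2} \left(-2 + n\right)$ ($F{\left(n \right)} = 5 + 4 \left(-1\right) n \left(n - 2\right) \left(n + \left(n - 0\right)\right) = 5 + - 4 n \left(-2 + n\right) \left(n + \left(n + 0\right)\right) = 5 + - 4 n \left(-2 + n\right) \left(n + n\right) = 5 + - 4 n \left(-2 + n\right) 2 n = 5 + - 4 n 2 n \left(-2 + n\right) = 5 - 8 n^{2} \left(-2 + n\right)$)
$F{\left(\left(-2 + 0\right) \left(-4\right) \right)} + 198 = \left(5 - 8 \left(\left(-2 + 0\right) \left(-4\right)\right)^{3} + 16 \left(\left(-2 + 0\right) \left(-4\right)\right)^{2}\right) + 198 = \left(5 - 8 \left(\left(-2\right) \left(-4\right)\right)^{3} + 16 \left(\left(-2\right) \left(-4\right)\right)^{2}\right) + 198 = \left(5 - 8 \cdot 8^{3} + 16 \cdot 8^{2}\right) + 198 = \left(5 - 4096 + 16 \cdot 64\right) + 198 = \left(5 - 4096 + 1024\right) + 198 = -3067 + 198 = -2869$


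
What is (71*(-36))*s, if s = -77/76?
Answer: 49203/19 ≈ 2589.6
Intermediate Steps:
s = -77/76 (s = -77*1/76 = -77/76 ≈ -1.0132)
(71*(-36))*s = (71*(-36))*(-77/76) = -2556*(-77/76) = 49203/19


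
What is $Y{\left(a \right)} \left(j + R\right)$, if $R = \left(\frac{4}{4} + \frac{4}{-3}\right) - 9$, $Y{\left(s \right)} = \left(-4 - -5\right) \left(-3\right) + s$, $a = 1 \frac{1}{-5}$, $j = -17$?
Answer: $\frac{1264}{15} \approx 84.267$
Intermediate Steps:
$a = - \frac{1}{5}$ ($a = 1 \left(- \frac{1}{5}\right) = - \frac{1}{5} \approx -0.2$)
$Y{\left(s \right)} = -3 + s$ ($Y{\left(s \right)} = \left(-4 + 5\right) \left(-3\right) + s = 1 \left(-3\right) + s = -3 + s$)
$R = - \frac{28}{3}$ ($R = \left(4 \cdot \frac{1}{4} + 4 \left(- \frac{1}{3}\right)\right) - 9 = \left(1 - \frac{4}{3}\right) - 9 = - \frac{1}{3} - 9 = - \frac{28}{3} \approx -9.3333$)
$Y{\left(a \right)} \left(j + R\right) = \left(-3 - \frac{1}{5}\right) \left(-17 - \frac{28}{3}\right) = \left(- \frac{16}{5}\right) \left(- \frac{79}{3}\right) = \frac{1264}{15}$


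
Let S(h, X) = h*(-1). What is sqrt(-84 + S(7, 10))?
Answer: I*sqrt(91) ≈ 9.5394*I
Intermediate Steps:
S(h, X) = -h
sqrt(-84 + S(7, 10)) = sqrt(-84 - 1*7) = sqrt(-84 - 7) = sqrt(-91) = I*sqrt(91)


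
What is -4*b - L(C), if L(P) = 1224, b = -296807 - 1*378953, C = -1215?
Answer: 2701816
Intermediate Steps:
b = -675760 (b = -296807 - 378953 = -675760)
-4*b - L(C) = -4*(-675760) - 1*1224 = 2703040 - 1224 = 2701816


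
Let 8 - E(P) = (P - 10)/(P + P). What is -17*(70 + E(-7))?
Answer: -18275/14 ≈ -1305.4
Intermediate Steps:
E(P) = 8 - (-10 + P)/(2*P) (E(P) = 8 - (P - 10)/(P + P) = 8 - (-10 + P)/(2*P))
-17*(70 + E(-7)) = -17*(70 + (15/2 + 5/(-7))) = -17*(70 + (15/2 + 5*(-1/7))) = -17*(70 + (15/2 - 5/7)) = -17*(70 + 95/14) = -17*1075/14 = -18275/14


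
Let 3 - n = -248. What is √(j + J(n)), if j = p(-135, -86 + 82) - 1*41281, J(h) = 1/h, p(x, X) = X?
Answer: I*√2600996034/251 ≈ 203.19*I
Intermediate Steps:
n = 251 (n = 3 - 1*(-248) = 3 + 248 = 251)
j = -41285 (j = (-86 + 82) - 1*41281 = -4 - 41281 = -41285)
√(j + J(n)) = √(-41285 + 1/251) = √(-10362534/251) = I*√2600996034/251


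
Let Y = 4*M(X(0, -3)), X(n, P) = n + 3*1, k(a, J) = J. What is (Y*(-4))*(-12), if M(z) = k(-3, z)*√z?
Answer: 576*√3 ≈ 997.66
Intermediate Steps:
X(n, P) = 3 + n (X(n, P) = n + 3 = 3 + n)
M(z) = z^(3/2) (M(z) = z*√z = z^(3/2))
Y = 12*√3 (Y = 4*(3 + 0)^(3/2) = 4*3^(3/2) = 4*(3*√3) = 12*√3 ≈ 20.785)
(Y*(-4))*(-12) = ((12*√3)*(-4))*(-12) = -48*√3*(-12) = 576*√3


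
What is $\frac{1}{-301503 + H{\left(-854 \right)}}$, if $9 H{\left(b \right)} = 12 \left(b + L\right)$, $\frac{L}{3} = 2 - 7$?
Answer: $- \frac{3}{907985} \approx -3.304 \cdot 10^{-6}$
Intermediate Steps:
$L = -15$ ($L = 3 \left(2 - 7\right) = 3 \left(-5\right) = -15$)
$H{\left(b \right)} = -20 + \frac{4 b}{3}$ ($H{\left(b \right)} = \frac{12 \left(b - 15\right)}{9} = \frac{12 \left(-15 + b\right)}{9} = \frac{-180 + 12 b}{9} = -20 + \frac{4 b}{3}$)
$\frac{1}{-301503 + H{\left(-854 \right)}} = \frac{1}{-301503 + \left(-20 + \frac{4}{3} \left(-854\right)\right)} = \frac{1}{-301503 - \frac{3476}{3}} = \frac{1}{- \frac{907985}{3}} = - \frac{3}{907985}$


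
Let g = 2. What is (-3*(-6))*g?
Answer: 36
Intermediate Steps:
(-3*(-6))*g = -3*(-6)*2 = 18*2 = 36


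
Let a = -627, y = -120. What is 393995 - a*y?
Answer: 318755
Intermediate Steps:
393995 - a*y = 393995 - (-627)*(-120) = 393995 - 1*75240 = 393995 - 75240 = 318755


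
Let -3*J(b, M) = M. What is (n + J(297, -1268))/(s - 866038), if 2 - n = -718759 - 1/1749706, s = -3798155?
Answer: -3775079930009/24482899431774 ≈ -0.15419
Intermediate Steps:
J(b, M) = -M/3
n = 1257620434267/1749706 (n = 2 - (-718759 - 1/1749706) = 2 - 1*(-1257616934855/1749706) = 2 + 1257616934855/1749706 = 1257620434267/1749706 ≈ 7.1876e+5)
(n + J(297, -1268))/(s - 866038) = (1257620434267/1749706 - ⅓*(-1268))/(-3798155 - 866038) = (1257620434267/1749706 + 1268/3)/(-4664193) = (3775079930009/5249118)*(-1/4664193) = -3775079930009/24482899431774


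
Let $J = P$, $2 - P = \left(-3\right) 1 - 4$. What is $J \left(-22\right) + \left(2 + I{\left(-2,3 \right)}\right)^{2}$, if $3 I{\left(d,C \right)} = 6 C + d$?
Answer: $- \frac{1298}{9} \approx -144.22$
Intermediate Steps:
$I{\left(d,C \right)} = 2 C + \frac{d}{3}$ ($I{\left(d,C \right)} = \frac{6 C + d}{3} = \frac{d + 6 C}{3} = 2 C + \frac{d}{3}$)
$P = 9$ ($P = 2 - \left(\left(-3\right) 1 - 4\right) = 2 - \left(-3 - 4\right) = 2 - -7 = 2 + 7 = 9$)
$J = 9$
$J \left(-22\right) + \left(2 + I{\left(-2,3 \right)}\right)^{2} = 9 \left(-22\right) + \left(2 + \left(2 \cdot 3 + \frac{1}{3} \left(-2\right)\right)\right)^{2} = -198 + \left(2 + \left(6 - \frac{2}{3}\right)\right)^{2} = -198 + \left(2 + \frac{16}{3}\right)^{2} = -198 + \left(\frac{22}{3}\right)^{2} = -198 + \frac{484}{9} = - \frac{1298}{9}$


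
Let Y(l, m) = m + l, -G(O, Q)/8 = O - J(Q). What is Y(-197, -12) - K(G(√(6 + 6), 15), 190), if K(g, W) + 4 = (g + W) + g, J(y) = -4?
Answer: -331 + 32*√3 ≈ -275.57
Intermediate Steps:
G(O, Q) = -32 - 8*O (G(O, Q) = -8*(O - 1*(-4)) = -8*(O + 4) = -8*(4 + O) = -32 - 8*O)
K(g, W) = -4 + W + 2*g (K(g, W) = -4 + ((g + W) + g) = -4 + ((W + g) + g) = -4 + (W + 2*g) = -4 + W + 2*g)
Y(l, m) = l + m
Y(-197, -12) - K(G(√(6 + 6), 15), 190) = (-197 - 12) - (-4 + 190 + 2*(-32 - 8*√(6 + 6))) = -209 - (-4 + 190 + 2*(-32 - 16*√3)) = -209 - (-4 + 190 + (-64 - 32*√3)) = -209 - (122 - 32*√3) = -209 + (-122 + 32*√3) = -331 + 32*√3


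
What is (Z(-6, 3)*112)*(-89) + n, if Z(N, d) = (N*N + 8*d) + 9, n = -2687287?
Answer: -3375079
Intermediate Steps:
Z(N, d) = 9 + N² + 8*d (Z(N, d) = (N² + 8*d) + 9 = 9 + N² + 8*d)
(Z(-6, 3)*112)*(-89) + n = ((9 + (-6)² + 8*3)*112)*(-89) - 2687287 = ((9 + 36 + 24)*112)*(-89) - 2687287 = (69*112)*(-89) - 2687287 = 7728*(-89) - 2687287 = -687792 - 2687287 = -3375079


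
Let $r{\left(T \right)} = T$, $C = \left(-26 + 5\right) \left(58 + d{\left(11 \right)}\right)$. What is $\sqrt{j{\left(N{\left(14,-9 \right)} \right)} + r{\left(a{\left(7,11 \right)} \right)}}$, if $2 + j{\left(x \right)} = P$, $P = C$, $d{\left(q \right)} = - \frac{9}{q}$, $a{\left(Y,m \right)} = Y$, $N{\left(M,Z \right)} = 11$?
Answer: $\frac{i \sqrt{144694}}{11} \approx 34.581 i$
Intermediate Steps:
$C = - \frac{13209}{11}$ ($C = \left(-26 + 5\right) \left(58 - \frac{9}{11}\right) = - 21 \left(58 - \frac{9}{11}\right) = \left(-21\right) \frac{629}{11} = - \frac{13209}{11} \approx -1200.8$)
$P = - \frac{13209}{11} \approx -1200.8$
$j{\left(x \right)} = - \frac{13231}{11}$ ($j{\left(x \right)} = -2 - \frac{13209}{11} = - \frac{13231}{11}$)
$\sqrt{j{\left(N{\left(14,-9 \right)} \right)} + r{\left(a{\left(7,11 \right)} \right)}} = \sqrt{- \frac{13231}{11} + 7} = \sqrt{- \frac{13154}{11}} = \frac{i \sqrt{144694}}{11}$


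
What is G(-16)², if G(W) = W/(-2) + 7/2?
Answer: 529/4 ≈ 132.25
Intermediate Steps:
G(W) = 7/2 - W/2 (G(W) = W*(-½) + 7*(½) = -W/2 + 7/2 = 7/2 - W/2)
G(-16)² = (7/2 - ½*(-16))² = (7/2 + 8)² = (23/2)² = 529/4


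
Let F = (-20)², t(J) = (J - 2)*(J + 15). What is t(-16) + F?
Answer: 418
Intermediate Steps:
t(J) = (-2 + J)*(15 + J)
F = 400
t(-16) + F = (-30 + (-16)² + 13*(-16)) + 400 = (-30 + 256 - 208) + 400 = 18 + 400 = 418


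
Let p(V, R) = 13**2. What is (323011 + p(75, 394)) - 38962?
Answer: 284218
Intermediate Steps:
p(V, R) = 169
(323011 + p(75, 394)) - 38962 = (323011 + 169) - 38962 = 323180 - 38962 = 284218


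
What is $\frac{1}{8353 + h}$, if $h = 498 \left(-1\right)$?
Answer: $\frac{1}{7855} \approx 0.00012731$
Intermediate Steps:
$h = -498$
$\frac{1}{8353 + h} = \frac{1}{8353 - 498} = \frac{1}{7855}$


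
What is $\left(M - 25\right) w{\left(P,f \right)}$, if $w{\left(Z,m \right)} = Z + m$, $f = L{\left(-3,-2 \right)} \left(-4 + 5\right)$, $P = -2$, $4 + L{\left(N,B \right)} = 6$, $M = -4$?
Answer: $0$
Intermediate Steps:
$L{\left(N,B \right)} = 2$ ($L{\left(N,B \right)} = -4 + 6 = 2$)
$f = 2$ ($f = 2 \left(-4 + 5\right) = 2 \cdot 1 = 2$)
$\left(M - 25\right) w{\left(P,f \right)} = \left(-4 - 25\right) \left(-2 + 2\right) = \left(-4 - 25\right) 0 = \left(-29\right) 0 = 0$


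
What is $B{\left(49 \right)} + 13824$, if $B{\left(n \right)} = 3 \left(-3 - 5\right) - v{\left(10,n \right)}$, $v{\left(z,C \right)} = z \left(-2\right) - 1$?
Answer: $13821$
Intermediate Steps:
$v{\left(z,C \right)} = -1 - 2 z$ ($v{\left(z,C \right)} = - 2 z - 1 = -1 - 2 z$)
$B{\left(n \right)} = -3$ ($B{\left(n \right)} = 3 \left(-3 - 5\right) - \left(-1 - 20\right) = 3 \left(-8\right) - \left(-1 - 20\right) = -24 - -21 = -24 + 21 = -3$)
$B{\left(49 \right)} + 13824 = -3 + 13824 = 13821$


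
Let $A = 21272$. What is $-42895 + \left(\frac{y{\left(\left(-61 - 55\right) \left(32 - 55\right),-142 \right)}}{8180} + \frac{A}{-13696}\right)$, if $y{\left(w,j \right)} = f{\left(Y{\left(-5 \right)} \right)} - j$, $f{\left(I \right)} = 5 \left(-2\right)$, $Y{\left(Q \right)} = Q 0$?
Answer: $- \frac{150182491959}{3501040} \approx -42897.0$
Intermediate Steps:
$Y{\left(Q \right)} = 0$
$f{\left(I \right)} = -10$
$y{\left(w,j \right)} = -10 - j$
$-42895 + \left(\frac{y{\left(\left(-61 - 55\right) \left(32 - 55\right),-142 \right)}}{8180} + \frac{A}{-13696}\right) = -42895 + \left(\frac{-10 - -142}{8180} + \frac{21272}{-13696}\right) = -42895 + \left(\left(-10 + 142\right) \frac{1}{8180} + 21272 \left(- \frac{1}{13696}\right)\right) = -42895 + \left(132 \cdot \frac{1}{8180} - \frac{2659}{1712}\right) = -42895 + \left(\frac{33}{2045} - \frac{2659}{1712}\right) = -42895 - \frac{5381159}{3501040} = - \frac{150182491959}{3501040}$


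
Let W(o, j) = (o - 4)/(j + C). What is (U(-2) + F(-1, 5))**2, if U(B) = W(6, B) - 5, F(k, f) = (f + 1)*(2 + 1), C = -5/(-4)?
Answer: 961/9 ≈ 106.78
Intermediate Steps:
C = 5/4 (C = -5*(-1/4) = 5/4 ≈ 1.2500)
F(k, f) = 3 + 3*f (F(k, f) = (1 + f)*3 = 3 + 3*f)
W(o, j) = (-4 + o)/(5/4 + j) (W(o, j) = (o - 4)/(j + 5/4) = (-4 + o)/(5/4 + j))
U(B) = -5 + 8/(5 + 4*B) (U(B) = 4*(-4 + 6)/(5 + 4*B) - 5 = 4*2/(5 + 4*B) - 5 = 8/(5 + 4*B) - 5 = -5 + 8/(5 + 4*B))
(U(-2) + F(-1, 5))**2 = ((-17 - 20*(-2))/(5 + 4*(-2)) + (3 + 3*5))**2 = ((-17 + 40)/(5 - 8) + (3 + 15))**2 = (23/(-3) + 18)**2 = (-1/3*23 + 18)**2 = (-23/3 + 18)**2 = (31/3)**2 = 961/9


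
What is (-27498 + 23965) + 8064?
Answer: 4531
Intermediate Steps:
(-27498 + 23965) + 8064 = -3533 + 8064 = 4531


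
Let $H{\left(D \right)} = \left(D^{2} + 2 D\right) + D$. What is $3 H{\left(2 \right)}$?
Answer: $30$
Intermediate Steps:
$H{\left(D \right)} = D^{2} + 3 D$
$3 H{\left(2 \right)} = 3 \cdot 2 \left(3 + 2\right) = 3 \cdot 2 \cdot 5 = 3 \cdot 10 = 30$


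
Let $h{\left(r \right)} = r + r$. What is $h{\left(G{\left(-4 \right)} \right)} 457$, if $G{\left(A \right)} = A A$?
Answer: $14624$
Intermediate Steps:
$G{\left(A \right)} = A^{2}$
$h{\left(r \right)} = 2 r$
$h{\left(G{\left(-4 \right)} \right)} 457 = 2 \left(-4\right)^{2} \cdot 457 = 2 \cdot 16 \cdot 457 = 32 \cdot 457 = 14624$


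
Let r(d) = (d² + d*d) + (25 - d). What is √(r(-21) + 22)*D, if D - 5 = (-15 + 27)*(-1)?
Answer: -35*√38 ≈ -215.75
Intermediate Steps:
r(d) = 25 - d + 2*d² (r(d) = (d² + d²) + (25 - d) = 2*d² + (25 - d) = 25 - d + 2*d²)
D = -7 (D = 5 + (-15 + 27)*(-1) = 5 + 12*(-1) = 5 - 12 = -7)
√(r(-21) + 22)*D = √((25 - 1*(-21) + 2*(-21)²) + 22)*(-7) = √((25 + 21 + 2*441) + 22)*(-7) = √((25 + 21 + 882) + 22)*(-7) = √(928 + 22)*(-7) = √950*(-7) = (5*√38)*(-7) = -35*√38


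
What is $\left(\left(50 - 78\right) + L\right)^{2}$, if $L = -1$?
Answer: $841$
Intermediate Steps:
$\left(\left(50 - 78\right) + L\right)^{2} = \left(\left(50 - 78\right) - 1\right)^{2} = \left(-28 - 1\right)^{2} = \left(-29\right)^{2} = 841$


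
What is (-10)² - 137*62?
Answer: -8394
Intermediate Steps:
(-10)² - 137*62 = 100 - 8494 = -8394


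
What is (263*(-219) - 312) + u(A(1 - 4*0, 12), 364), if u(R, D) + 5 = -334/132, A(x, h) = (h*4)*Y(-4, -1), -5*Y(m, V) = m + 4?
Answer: -3822491/66 ≈ -57917.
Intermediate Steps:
Y(m, V) = -⅘ - m/5 (Y(m, V) = -(m + 4)/5 = -(4 + m)/5 = -⅘ - m/5)
A(x, h) = 0 (A(x, h) = (h*4)*(-⅘ - ⅕*(-4)) = (4*h)*(-⅘ + ⅘) = (4*h)*0 = 0)
u(R, D) = -497/66 (u(R, D) = -5 - 334/132 = -5 - 334*1/132 = -5 - 167/66 = -497/66)
(263*(-219) - 312) + u(A(1 - 4*0, 12), 364) = (263*(-219) - 312) - 497/66 = (-57597 - 312) - 497/66 = -57909 - 497/66 = -3822491/66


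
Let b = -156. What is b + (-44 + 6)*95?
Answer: -3766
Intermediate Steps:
b + (-44 + 6)*95 = -156 + (-44 + 6)*95 = -156 - 38*95 = -156 - 3610 = -3766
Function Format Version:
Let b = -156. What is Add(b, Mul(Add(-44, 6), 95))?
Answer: -3766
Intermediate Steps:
Add(b, Mul(Add(-44, 6), 95)) = Add(-156, Mul(Add(-44, 6), 95)) = Add(-156, Mul(-38, 95)) = Add(-156, -3610) = -3766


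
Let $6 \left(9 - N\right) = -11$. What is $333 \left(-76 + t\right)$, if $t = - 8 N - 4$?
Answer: $-55500$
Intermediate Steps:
$N = \frac{65}{6}$ ($N = 9 - - \frac{11}{6} = 9 + \frac{11}{6} = \frac{65}{6} \approx 10.833$)
$t = - \frac{272}{3}$ ($t = \left(-8\right) \frac{65}{6} - 4 = - \frac{260}{3} - 4 = - \frac{272}{3} \approx -90.667$)
$333 \left(-76 + t\right) = 333 \left(-76 - \frac{272}{3}\right) = 333 \left(- \frac{500}{3}\right) = -55500$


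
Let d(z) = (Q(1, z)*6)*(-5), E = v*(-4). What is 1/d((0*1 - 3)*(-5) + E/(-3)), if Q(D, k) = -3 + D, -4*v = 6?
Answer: 1/60 ≈ 0.016667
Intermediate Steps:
v = -3/2 (v = -¼*6 = -3/2 ≈ -1.5000)
E = 6 (E = -3/2*(-4) = 6)
d(z) = 60 (d(z) = ((-3 + 1)*6)*(-5) = -2*6*(-5) = -12*(-5) = 60)
1/d((0*1 - 3)*(-5) + E/(-3)) = 1/60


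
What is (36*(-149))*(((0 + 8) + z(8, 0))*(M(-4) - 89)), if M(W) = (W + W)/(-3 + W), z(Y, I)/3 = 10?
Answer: 125356680/7 ≈ 1.7908e+7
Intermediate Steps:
z(Y, I) = 30 (z(Y, I) = 3*10 = 30)
M(W) = 2*W/(-3 + W) (M(W) = (2*W)/(-3 + W) = 2*W/(-3 + W))
(36*(-149))*(((0 + 8) + z(8, 0))*(M(-4) - 89)) = (36*(-149))*(((0 + 8) + 30)*(2*(-4)/(-3 - 4) - 89)) = -5364*(8 + 30)*(2*(-4)/(-7) - 89) = -203832*(2*(-4)*(-1/7) - 89) = -203832*(8/7 - 89) = -203832*(-615)/7 = -5364*(-23370/7) = 125356680/7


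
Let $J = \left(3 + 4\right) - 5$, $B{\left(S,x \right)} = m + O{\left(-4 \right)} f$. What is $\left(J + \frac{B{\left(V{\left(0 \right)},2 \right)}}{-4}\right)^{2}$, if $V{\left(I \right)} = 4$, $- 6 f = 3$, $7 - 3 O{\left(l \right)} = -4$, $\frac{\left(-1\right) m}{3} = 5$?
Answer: $\frac{22201}{576} \approx 38.543$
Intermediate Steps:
$m = -15$ ($m = \left(-3\right) 5 = -15$)
$O{\left(l \right)} = \frac{11}{3}$ ($O{\left(l \right)} = \frac{7}{3} - - \frac{4}{3} = \frac{7}{3} + \frac{4}{3} = \frac{11}{3}$)
$f = - \frac{1}{2}$ ($f = \left(- \frac{1}{6}\right) 3 = - \frac{1}{2} \approx -0.5$)
$B{\left(S,x \right)} = - \frac{101}{6}$ ($B{\left(S,x \right)} = -15 + \frac{11}{3} \left(- \frac{1}{2}\right) = -15 - \frac{11}{6} = - \frac{101}{6}$)
$J = 2$ ($J = 7 - 5 = 2$)
$\left(J + \frac{B{\left(V{\left(0 \right)},2 \right)}}{-4}\right)^{2} = \left(2 - \frac{101}{6 \left(-4\right)}\right)^{2} = \left(2 - - \frac{101}{24}\right)^{2} = \left(2 + \frac{101}{24}\right)^{2} = \left(\frac{149}{24}\right)^{2} = \frac{22201}{576}$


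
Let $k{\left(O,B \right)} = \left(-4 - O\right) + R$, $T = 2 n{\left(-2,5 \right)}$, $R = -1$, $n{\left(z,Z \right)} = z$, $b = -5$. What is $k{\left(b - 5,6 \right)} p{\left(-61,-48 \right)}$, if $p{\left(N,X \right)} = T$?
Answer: $-20$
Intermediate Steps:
$T = -4$ ($T = 2 \left(-2\right) = -4$)
$k{\left(O,B \right)} = -5 - O$ ($k{\left(O,B \right)} = \left(-4 - O\right) - 1 = -5 - O$)
$p{\left(N,X \right)} = -4$
$k{\left(b - 5,6 \right)} p{\left(-61,-48 \right)} = \left(-5 - \left(-5 - 5\right)\right) \left(-4\right) = \left(-5 - -10\right) \left(-4\right) = \left(-5 + 10\right) \left(-4\right) = 5 \left(-4\right) = -20$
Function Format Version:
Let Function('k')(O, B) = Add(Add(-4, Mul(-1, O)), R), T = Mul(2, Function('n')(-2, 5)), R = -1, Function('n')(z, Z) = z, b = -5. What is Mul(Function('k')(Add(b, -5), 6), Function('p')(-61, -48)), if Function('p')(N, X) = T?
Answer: -20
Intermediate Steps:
T = -4 (T = Mul(2, -2) = -4)
Function('k')(O, B) = Add(-5, Mul(-1, O)) (Function('k')(O, B) = Add(Add(-4, Mul(-1, O)), -1) = Add(-5, Mul(-1, O)))
Function('p')(N, X) = -4
Mul(Function('k')(Add(b, -5), 6), Function('p')(-61, -48)) = Mul(Add(-5, Mul(-1, Add(-5, -5))), -4) = Mul(Add(-5, Mul(-1, -10)), -4) = Mul(Add(-5, 10), -4) = Mul(5, -4) = -20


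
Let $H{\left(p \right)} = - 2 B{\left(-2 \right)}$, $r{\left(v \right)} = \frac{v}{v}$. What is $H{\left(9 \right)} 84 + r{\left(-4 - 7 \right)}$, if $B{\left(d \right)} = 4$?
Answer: $-671$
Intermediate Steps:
$r{\left(v \right)} = 1$
$H{\left(p \right)} = -8$ ($H{\left(p \right)} = \left(-2\right) 4 = -8$)
$H{\left(9 \right)} 84 + r{\left(-4 - 7 \right)} = \left(-8\right) 84 + 1 = -672 + 1 = -671$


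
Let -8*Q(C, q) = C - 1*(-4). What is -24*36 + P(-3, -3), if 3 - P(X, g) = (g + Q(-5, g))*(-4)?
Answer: -1745/2 ≈ -872.50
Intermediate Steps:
Q(C, q) = -1/2 - C/8 (Q(C, q) = -(C - 1*(-4))/8 = -(C + 4)/8 = -(4 + C)/8 = -1/2 - C/8)
P(X, g) = 7/2 + 4*g (P(X, g) = 3 - (g + (-1/2 - 1/8*(-5)))*(-4) = 3 - (g + (-1/2 + 5/8))*(-4) = 3 - (g + 1/8)*(-4) = 3 - (1/8 + g)*(-4) = 3 - (-1/2 - 4*g) = 3 + (1/2 + 4*g) = 7/2 + 4*g)
-24*36 + P(-3, -3) = -24*36 + (7/2 + 4*(-3)) = -864 + (7/2 - 12) = -864 - 17/2 = -1745/2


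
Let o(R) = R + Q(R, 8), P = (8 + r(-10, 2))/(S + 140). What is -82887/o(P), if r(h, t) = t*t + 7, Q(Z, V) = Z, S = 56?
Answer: -8122926/19 ≈ -4.2752e+5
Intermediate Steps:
r(h, t) = 7 + t² (r(h, t) = t² + 7 = 7 + t²)
P = 19/196 (P = (8 + (7 + 2²))/(56 + 140) = (8 + (7 + 4))/196 = (8 + 11)*(1/196) = 19*(1/196) = 19/196 ≈ 0.096939)
o(R) = 2*R (o(R) = R + R = 2*R)
-82887/o(P) = -82887/(2*(19/196)) = -82887/19/98 = -82887*98/19 = -8122926/19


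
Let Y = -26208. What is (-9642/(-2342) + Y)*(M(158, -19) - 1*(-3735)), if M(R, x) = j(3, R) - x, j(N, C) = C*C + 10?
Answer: -881511411816/1171 ≈ -7.5279e+8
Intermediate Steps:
j(N, C) = 10 + C² (j(N, C) = C² + 10 = 10 + C²)
M(R, x) = 10 + R² - x (M(R, x) = (10 + R²) - x = 10 + R² - x)
(-9642/(-2342) + Y)*(M(158, -19) - 1*(-3735)) = (-9642/(-2342) - 26208)*((10 + 158² - 1*(-19)) - 1*(-3735)) = (-9642*(-1/2342) - 26208)*((10 + 24964 + 19) + 3735) = (4821/1171 - 26208)*(24993 + 3735) = -30684747/1171*28728 = -881511411816/1171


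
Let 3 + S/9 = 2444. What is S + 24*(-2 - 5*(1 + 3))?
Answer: 21441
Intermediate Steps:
S = 21969 (S = -27 + 9*2444 = -27 + 21996 = 21969)
S + 24*(-2 - 5*(1 + 3)) = 21969 + 24*(-2 - 5*(1 + 3)) = 21969 + 24*(-2 - 5*4) = 21969 + 24*(-2 - 20) = 21969 + 24*(-22) = 21969 - 528 = 21441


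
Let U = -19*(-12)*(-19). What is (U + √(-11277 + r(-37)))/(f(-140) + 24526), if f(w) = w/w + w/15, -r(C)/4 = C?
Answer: -12996/73553 + 3*I*√11129/73553 ≈ -0.17669 + 0.0043028*I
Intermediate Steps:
r(C) = -4*C
U = -4332 (U = 228*(-19) = -4332)
f(w) = 1 + w/15 (f(w) = 1 + w*(1/15) = 1 + w/15)
(U + √(-11277 + r(-37)))/(f(-140) + 24526) = (-4332 + √(-11277 - 4*(-37)))/((1 + (1/15)*(-140)) + 24526) = (-4332 + √(-11277 + 148))/((1 - 28/3) + 24526) = (-4332 + √(-11129))/(-25/3 + 24526) = (-4332 + I*√11129)/(73553/3) = (-4332 + I*√11129)*(3/73553) = -12996/73553 + 3*I*√11129/73553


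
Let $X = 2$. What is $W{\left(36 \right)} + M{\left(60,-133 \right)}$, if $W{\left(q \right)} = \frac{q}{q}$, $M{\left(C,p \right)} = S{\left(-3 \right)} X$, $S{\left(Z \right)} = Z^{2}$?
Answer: $19$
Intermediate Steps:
$M{\left(C,p \right)} = 18$ ($M{\left(C,p \right)} = \left(-3\right)^{2} \cdot 2 = 9 \cdot 2 = 18$)
$W{\left(q \right)} = 1$
$W{\left(36 \right)} + M{\left(60,-133 \right)} = 1 + 18 = 19$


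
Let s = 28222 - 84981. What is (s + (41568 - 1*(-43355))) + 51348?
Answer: 79512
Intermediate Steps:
s = -56759
(s + (41568 - 1*(-43355))) + 51348 = (-56759 + (41568 - 1*(-43355))) + 51348 = (-56759 + (41568 + 43355)) + 51348 = (-56759 + 84923) + 51348 = 28164 + 51348 = 79512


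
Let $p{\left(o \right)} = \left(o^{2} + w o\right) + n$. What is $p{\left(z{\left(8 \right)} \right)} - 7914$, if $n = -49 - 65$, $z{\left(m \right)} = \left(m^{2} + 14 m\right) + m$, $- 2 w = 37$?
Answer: $22424$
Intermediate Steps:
$w = - \frac{37}{2}$ ($w = \left(- \frac{1}{2}\right) 37 = - \frac{37}{2} \approx -18.5$)
$z{\left(m \right)} = m^{2} + 15 m$
$n = -114$ ($n = -49 - 65 = -114$)
$p{\left(o \right)} = -114 + o^{2} - \frac{37 o}{2}$ ($p{\left(o \right)} = \left(o^{2} - \frac{37 o}{2}\right) - 114 = -114 + o^{2} - \frac{37 o}{2}$)
$p{\left(z{\left(8 \right)} \right)} - 7914 = \left(-114 + \left(8 \left(15 + 8\right)\right)^{2} - \frac{37 \cdot 8 \left(15 + 8\right)}{2}\right) - 7914 = \left(-114 + \left(8 \cdot 23\right)^{2} - \frac{37 \cdot 8 \cdot 23}{2}\right) - 7914 = \left(-114 + 184^{2} - 3404\right) - 7914 = \left(-114 + 33856 - 3404\right) - 7914 = 30338 - 7914 = 22424$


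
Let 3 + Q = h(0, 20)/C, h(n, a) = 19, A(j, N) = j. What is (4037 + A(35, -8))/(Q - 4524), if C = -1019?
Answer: -518671/576629 ≈ -0.89949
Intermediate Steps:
Q = -3076/1019 (Q = -3 + 19/(-1019) = -3 + 19*(-1/1019) = -3 - 19/1019 = -3076/1019 ≈ -3.0186)
(4037 + A(35, -8))/(Q - 4524) = (4037 + 35)/(-3076/1019 - 4524) = 4072/(-4613032/1019) = 4072*(-1019/4613032) = -518671/576629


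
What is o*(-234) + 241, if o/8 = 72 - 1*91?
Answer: 35809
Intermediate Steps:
o = -152 (o = 8*(72 - 1*91) = 8*(72 - 91) = 8*(-19) = -152)
o*(-234) + 241 = -152*(-234) + 241 = 35568 + 241 = 35809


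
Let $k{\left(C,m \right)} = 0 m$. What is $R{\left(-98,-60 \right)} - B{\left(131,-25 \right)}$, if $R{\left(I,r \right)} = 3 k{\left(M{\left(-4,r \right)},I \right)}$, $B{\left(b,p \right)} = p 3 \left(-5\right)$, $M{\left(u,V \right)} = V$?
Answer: $-375$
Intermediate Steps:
$k{\left(C,m \right)} = 0$
$B{\left(b,p \right)} = - 15 p$ ($B{\left(b,p \right)} = 3 p \left(-5\right) = - 15 p$)
$R{\left(I,r \right)} = 0$ ($R{\left(I,r \right)} = 3 \cdot 0 = 0$)
$R{\left(-98,-60 \right)} - B{\left(131,-25 \right)} = 0 - \left(-15\right) \left(-25\right) = 0 - 375 = -375$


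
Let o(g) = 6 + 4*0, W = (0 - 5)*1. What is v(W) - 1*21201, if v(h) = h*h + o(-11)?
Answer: -21170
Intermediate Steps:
W = -5 (W = -5*1 = -5)
o(g) = 6 (o(g) = 6 + 0 = 6)
v(h) = 6 + h² (v(h) = h*h + 6 = h² + 6 = 6 + h²)
v(W) - 1*21201 = (6 + (-5)²) - 1*21201 = (6 + 25) - 21201 = 31 - 21201 = -21170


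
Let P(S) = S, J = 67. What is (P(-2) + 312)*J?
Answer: 20770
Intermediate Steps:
(P(-2) + 312)*J = (-2 + 312)*67 = 310*67 = 20770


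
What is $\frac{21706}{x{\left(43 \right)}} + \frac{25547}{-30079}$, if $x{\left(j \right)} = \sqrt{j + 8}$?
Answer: $- \frac{25547}{30079} + \frac{21706 \sqrt{51}}{51} \approx 3038.6$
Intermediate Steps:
$x{\left(j \right)} = \sqrt{8 + j}$
$\frac{21706}{x{\left(43 \right)}} + \frac{25547}{-30079} = \frac{21706}{\sqrt{8 + 43}} + \frac{25547}{-30079} = \frac{21706}{\sqrt{51}} + 25547 \left(- \frac{1}{30079}\right) = 21706 \frac{\sqrt{51}}{51} - \frac{25547}{30079} = \frac{21706 \sqrt{51}}{51} - \frac{25547}{30079} = - \frac{25547}{30079} + \frac{21706 \sqrt{51}}{51}$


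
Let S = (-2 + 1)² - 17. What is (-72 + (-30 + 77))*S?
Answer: 400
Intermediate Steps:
S = -16 (S = (-1)² - 17 = 1 - 17 = -16)
(-72 + (-30 + 77))*S = (-72 + (-30 + 77))*(-16) = (-72 + 47)*(-16) = -25*(-16) = 400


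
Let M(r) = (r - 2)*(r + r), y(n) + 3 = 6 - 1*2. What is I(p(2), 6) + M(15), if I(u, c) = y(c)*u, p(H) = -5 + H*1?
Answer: 387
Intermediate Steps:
y(n) = 1 (y(n) = -3 + (6 - 1*2) = -3 + (6 - 2) = -3 + 4 = 1)
p(H) = -5 + H
I(u, c) = u (I(u, c) = 1*u = u)
M(r) = 2*r*(-2 + r) (M(r) = (-2 + r)*(2*r) = 2*r*(-2 + r))
I(p(2), 6) + M(15) = (-5 + 2) + 2*15*(-2 + 15) = -3 + 2*15*13 = -3 + 390 = 387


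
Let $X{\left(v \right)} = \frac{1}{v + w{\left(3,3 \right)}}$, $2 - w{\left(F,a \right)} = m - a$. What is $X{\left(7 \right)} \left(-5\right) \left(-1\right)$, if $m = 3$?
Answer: $\frac{5}{9} \approx 0.55556$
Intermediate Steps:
$w{\left(F,a \right)} = -1 + a$ ($w{\left(F,a \right)} = 2 - \left(3 - a\right) = 2 + \left(-3 + a\right) = -1 + a$)
$X{\left(v \right)} = \frac{1}{2 + v}$ ($X{\left(v \right)} = \frac{1}{v + \left(-1 + 3\right)} = \frac{1}{v + 2} = \frac{1}{2 + v}$)
$X{\left(7 \right)} \left(-5\right) \left(-1\right) = \frac{1}{2 + 7} \left(-5\right) \left(-1\right) = \frac{1}{9} \left(-5\right) \left(-1\right) = \left(- \frac{5}{9}\right) \left(-1\right) = \frac{5}{9}$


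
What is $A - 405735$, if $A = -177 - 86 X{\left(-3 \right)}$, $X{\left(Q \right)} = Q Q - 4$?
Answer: $-406342$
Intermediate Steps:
$X{\left(Q \right)} = -4 + Q^{2}$ ($X{\left(Q \right)} = Q^{2} - 4 = -4 + Q^{2}$)
$A = -607$ ($A = -177 - 86 \left(-4 + \left(-3\right)^{2}\right) = -177 - 86 \left(-4 + 9\right) = -177 - 430 = -607$)
$A - 405735 = -607 - 405735 = -406342$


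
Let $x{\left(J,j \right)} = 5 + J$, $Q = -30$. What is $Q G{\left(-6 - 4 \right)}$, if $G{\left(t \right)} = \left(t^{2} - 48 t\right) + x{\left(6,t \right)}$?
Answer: $-17730$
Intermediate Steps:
$G{\left(t \right)} = 11 + t^{2} - 48 t$ ($G{\left(t \right)} = \left(t^{2} - 48 t\right) + \left(5 + 6\right) = \left(t^{2} - 48 t\right) + 11 = 11 + t^{2} - 48 t$)
$Q G{\left(-6 - 4 \right)} = - 30 \left(11 + \left(-6 - 4\right)^{2} - 48 \left(-6 - 4\right)\right) = - 30 \left(11 + \left(-10\right)^{2} - -480\right) = - 30 \left(11 + 100 + 480\right) = \left(-30\right) 591 = -17730$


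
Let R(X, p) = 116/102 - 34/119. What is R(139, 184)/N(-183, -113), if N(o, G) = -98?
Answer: -152/17493 ≈ -0.0086892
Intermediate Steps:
R(X, p) = 304/357 (R(X, p) = 116*(1/102) - 34*1/119 = 58/51 - 2/7 = 304/357)
R(139, 184)/N(-183, -113) = (304/357)/(-98) = (304/357)*(-1/98) = -152/17493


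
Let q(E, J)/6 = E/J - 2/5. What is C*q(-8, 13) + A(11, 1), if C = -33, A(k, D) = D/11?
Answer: 143813/715 ≈ 201.14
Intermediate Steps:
A(k, D) = D/11 (A(k, D) = D*(1/11) = D/11)
q(E, J) = -12/5 + 6*E/J (q(E, J) = 6*(E/J - 2/5) = 6*(E/J - 2*⅕) = 6*(E/J - ⅖) = 6*(-⅖ + E/J) = -12/5 + 6*E/J)
C*q(-8, 13) + A(11, 1) = -33*(-12/5 + 6*(-8)/13) + (1/11)*1 = -33*(-12/5 + 6*(-8)*(1/13)) + 1/11 = -33*(-12/5 - 48/13) + 1/11 = -33*(-396/65) + 1/11 = 13068/65 + 1/11 = 143813/715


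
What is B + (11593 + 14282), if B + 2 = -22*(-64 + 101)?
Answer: 25059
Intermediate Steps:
B = -816 (B = -2 - 22*(-64 + 101) = -2 - 22*37 = -2 - 814 = -816)
B + (11593 + 14282) = -816 + (11593 + 14282) = -816 + 25875 = 25059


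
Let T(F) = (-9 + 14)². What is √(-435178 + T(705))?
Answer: I*√435153 ≈ 659.66*I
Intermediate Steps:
T(F) = 25 (T(F) = 5² = 25)
√(-435178 + T(705)) = √(-435178 + 25) = √(-435153) = I*√435153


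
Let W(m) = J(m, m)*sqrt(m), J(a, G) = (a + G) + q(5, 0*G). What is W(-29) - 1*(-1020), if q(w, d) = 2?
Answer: 1020 - 56*I*sqrt(29) ≈ 1020.0 - 301.57*I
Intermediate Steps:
J(a, G) = 2 + G + a (J(a, G) = (a + G) + 2 = (G + a) + 2 = 2 + G + a)
W(m) = sqrt(m)*(2 + 2*m) (W(m) = (2 + m + m)*sqrt(m) = (2 + 2*m)*sqrt(m) = sqrt(m)*(2 + 2*m))
W(-29) - 1*(-1020) = 2*sqrt(-29)*(1 - 29) - 1*(-1020) = 2*(I*sqrt(29))*(-28) + 1020 = -56*I*sqrt(29) + 1020 = 1020 - 56*I*sqrt(29)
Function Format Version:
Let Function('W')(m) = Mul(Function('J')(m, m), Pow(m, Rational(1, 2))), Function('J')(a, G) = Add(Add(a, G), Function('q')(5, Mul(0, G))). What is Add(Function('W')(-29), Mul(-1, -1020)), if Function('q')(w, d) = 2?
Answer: Add(1020, Mul(-56, I, Pow(29, Rational(1, 2)))) ≈ Add(1020.0, Mul(-301.57, I))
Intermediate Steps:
Function('J')(a, G) = Add(2, G, a) (Function('J')(a, G) = Add(Add(a, G), 2) = Add(Add(G, a), 2) = Add(2, G, a))
Function('W')(m) = Mul(Pow(m, Rational(1, 2)), Add(2, Mul(2, m))) (Function('W')(m) = Mul(Add(2, m, m), Pow(m, Rational(1, 2))) = Mul(Add(2, Mul(2, m)), Pow(m, Rational(1, 2))) = Mul(Pow(m, Rational(1, 2)), Add(2, Mul(2, m))))
Add(Function('W')(-29), Mul(-1, -1020)) = Add(Mul(2, Pow(-29, Rational(1, 2)), Add(1, -29)), Mul(-1, -1020)) = Add(Mul(2, Mul(I, Pow(29, Rational(1, 2))), -28), 1020) = Add(Mul(-56, I, Pow(29, Rational(1, 2))), 1020) = Add(1020, Mul(-56, I, Pow(29, Rational(1, 2))))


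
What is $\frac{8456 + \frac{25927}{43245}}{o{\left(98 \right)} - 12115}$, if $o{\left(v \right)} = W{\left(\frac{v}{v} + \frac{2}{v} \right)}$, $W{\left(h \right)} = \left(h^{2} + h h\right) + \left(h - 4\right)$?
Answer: $- \frac{878059258447}{1258008682905} \approx -0.69798$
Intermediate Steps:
$W{\left(h \right)} = -4 + h + 2 h^{2}$ ($W{\left(h \right)} = \left(h^{2} + h^{2}\right) + \left(-4 + h\right) = 2 h^{2} + \left(-4 + h\right) = -4 + h + 2 h^{2}$)
$o{\left(v \right)} = -3 + \frac{2}{v} + 2 \left(1 + \frac{2}{v}\right)^{2}$ ($o{\left(v \right)} = -4 + \left(\frac{v}{v} + \frac{2}{v}\right) + 2 \left(\frac{v}{v} + \frac{2}{v}\right)^{2} = -4 + \left(1 + \frac{2}{v}\right) + 2 \left(1 + \frac{2}{v}\right)^{2} = -3 + \frac{2}{v} + 2 \left(1 + \frac{2}{v}\right)^{2}$)
$\frac{8456 + \frac{25927}{43245}}{o{\left(98 \right)} - 12115} = \frac{8456 + \frac{25927}{43245}}{\left(-1 + \frac{8}{9604} + \frac{10}{98}\right) - 12115} = \frac{8456 + 25927 \cdot \frac{1}{43245}}{\left(-1 + 8 \cdot \frac{1}{9604} + 10 \cdot \frac{1}{98}\right) - 12115} = \frac{8456 + \frac{25927}{43245}}{\left(-1 + \frac{2}{2401} + \frac{5}{49}\right) - 12115} = \frac{365705647}{43245 \left(- \frac{2154}{2401} - 12115\right)} = \frac{365705647}{43245 \left(- \frac{29090269}{2401}\right)} = \frac{365705647}{43245} \left(- \frac{2401}{29090269}\right) = - \frac{878059258447}{1258008682905}$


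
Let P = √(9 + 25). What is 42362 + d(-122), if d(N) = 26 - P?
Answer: 42388 - √34 ≈ 42382.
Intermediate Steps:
P = √34 ≈ 5.8309
d(N) = 26 - √34
42362 + d(-122) = 42362 + (26 - √34) = 42388 - √34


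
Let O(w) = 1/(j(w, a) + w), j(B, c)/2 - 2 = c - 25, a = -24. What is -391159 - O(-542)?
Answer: -248777123/636 ≈ -3.9116e+5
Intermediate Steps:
j(B, c) = -46 + 2*c (j(B, c) = 4 + 2*(c - 25) = 4 + 2*(-25 + c) = 4 + (-50 + 2*c) = -46 + 2*c)
O(w) = 1/(-94 + w) (O(w) = 1/((-46 + 2*(-24)) + w) = 1/((-46 - 48) + w) = 1/(-94 + w))
-391159 - O(-542) = -391159 - 1/(-94 - 542) = -391159 - 1/(-636) = -391159 - 1*(-1/636) = -391159 + 1/636 = -248777123/636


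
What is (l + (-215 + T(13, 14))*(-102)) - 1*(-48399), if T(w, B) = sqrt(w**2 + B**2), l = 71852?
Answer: 142181 - 102*sqrt(365) ≈ 1.4023e+5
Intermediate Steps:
T(w, B) = sqrt(B**2 + w**2)
(l + (-215 + T(13, 14))*(-102)) - 1*(-48399) = (71852 + (-215 + sqrt(14**2 + 13**2))*(-102)) - 1*(-48399) = (71852 + (-215 + sqrt(196 + 169))*(-102)) + 48399 = (71852 + (-215 + sqrt(365))*(-102)) + 48399 = (71852 + (21930 - 102*sqrt(365))) + 48399 = (93782 - 102*sqrt(365)) + 48399 = 142181 - 102*sqrt(365)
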